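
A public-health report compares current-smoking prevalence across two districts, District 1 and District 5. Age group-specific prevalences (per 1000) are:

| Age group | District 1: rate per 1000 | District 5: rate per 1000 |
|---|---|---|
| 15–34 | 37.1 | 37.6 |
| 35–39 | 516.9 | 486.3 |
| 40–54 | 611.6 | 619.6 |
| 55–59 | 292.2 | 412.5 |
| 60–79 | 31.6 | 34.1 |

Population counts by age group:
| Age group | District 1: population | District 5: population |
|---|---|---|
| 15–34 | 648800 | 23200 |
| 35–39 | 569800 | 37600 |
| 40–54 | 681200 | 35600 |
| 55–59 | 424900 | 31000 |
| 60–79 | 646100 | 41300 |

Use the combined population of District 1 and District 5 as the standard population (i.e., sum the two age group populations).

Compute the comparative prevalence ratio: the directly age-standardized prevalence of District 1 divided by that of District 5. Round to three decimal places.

0.955

Combined standard total = 3139500; weights = 0.2140, 0.1935, 0.2283, 0.1452, 0.2190.
District 1: 0.2140×37.1 + 0.1935×516.9 + 0.2283×611.6 + 0.1452×292.2 + 0.2190×31.6 = 296.9348 per 1000.
District 5: 0.2140×37.6 + 0.1935×486.3 + 0.2283×619.6 + 0.1452×412.5 + 0.2190×34.1 = 310.9649 per 1000.
Ratio = 296.9348 ÷ 310.9649 = 0.95488.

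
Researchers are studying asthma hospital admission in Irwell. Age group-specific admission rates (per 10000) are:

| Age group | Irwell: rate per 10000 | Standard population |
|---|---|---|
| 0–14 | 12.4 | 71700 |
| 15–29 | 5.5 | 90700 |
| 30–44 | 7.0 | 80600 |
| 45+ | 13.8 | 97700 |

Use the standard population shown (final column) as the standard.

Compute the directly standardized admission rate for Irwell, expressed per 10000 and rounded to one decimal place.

9.7

Standard total = 340700; weights = 0.2104, 0.2662, 0.2366, 0.2868.
Standardized rate: 0.2104×12.4 + 0.2662×5.5 + 0.2366×7.0 + 0.2868×13.8 = 9.6871 per 10000.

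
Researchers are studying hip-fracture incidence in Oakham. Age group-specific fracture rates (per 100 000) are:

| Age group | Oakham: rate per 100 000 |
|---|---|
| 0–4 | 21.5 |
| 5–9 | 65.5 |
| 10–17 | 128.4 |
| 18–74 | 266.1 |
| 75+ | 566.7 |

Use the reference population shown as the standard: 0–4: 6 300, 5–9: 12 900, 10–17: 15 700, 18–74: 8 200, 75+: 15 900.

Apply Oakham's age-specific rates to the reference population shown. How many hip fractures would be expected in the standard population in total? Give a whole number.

Expected hip fractures = Σ (standard pop × age-specific rate ÷ 100 000)
= 6 300×21.5/100 000 + 12 900×65.5/100 000 + 15 700×128.4/100 000 + 8 200×266.1/100 000 + 15 900×566.7/100 000
= 1.35 + 8.45 + 20.16 + 21.82 + 90.11 = 141.89.

142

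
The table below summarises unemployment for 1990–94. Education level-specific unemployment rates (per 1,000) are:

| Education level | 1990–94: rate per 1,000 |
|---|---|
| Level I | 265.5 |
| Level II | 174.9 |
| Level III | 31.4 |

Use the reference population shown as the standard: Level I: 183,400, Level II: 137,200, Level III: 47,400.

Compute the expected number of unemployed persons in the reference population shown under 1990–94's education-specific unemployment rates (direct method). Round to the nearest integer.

Expected unemployed persons = Σ (standard pop × education-specific rate ÷ 1,000)
= 183,400×265.5/1,000 + 137,200×174.9/1,000 + 47,400×31.4/1,000
= 48692.70 + 23996.28 + 1488.36 = 74177.34.

74177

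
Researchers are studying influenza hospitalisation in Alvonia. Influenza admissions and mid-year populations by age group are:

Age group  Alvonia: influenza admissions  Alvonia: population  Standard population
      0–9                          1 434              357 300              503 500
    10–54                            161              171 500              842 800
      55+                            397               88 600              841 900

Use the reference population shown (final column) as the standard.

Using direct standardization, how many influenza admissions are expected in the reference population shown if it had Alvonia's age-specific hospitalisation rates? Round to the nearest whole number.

Age-specific rates per 100 000 for Alvonia: 401.34, 93.88, 448.08.
Expected influenza admissions = Σ (standard pop × age-specific rate ÷ 100 000)
= 503 500×401.34/100 000 + 842 800×93.88/100 000 + 841 900×448.08/100 000
= 2020.76 + 791.20 + 3772.40 = 6584.36.

6584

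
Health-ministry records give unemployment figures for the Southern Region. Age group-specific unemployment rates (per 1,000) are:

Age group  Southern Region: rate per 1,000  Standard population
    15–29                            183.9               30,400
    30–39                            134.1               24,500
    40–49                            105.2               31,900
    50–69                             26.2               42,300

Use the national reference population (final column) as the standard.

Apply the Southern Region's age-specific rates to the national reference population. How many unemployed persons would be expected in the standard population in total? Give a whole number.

Expected unemployed persons = Σ (standard pop × age-specific rate ÷ 1,000)
= 30,400×183.9/1,000 + 24,500×134.1/1,000 + 31,900×105.2/1,000 + 42,300×26.2/1,000
= 5590.56 + 3285.45 + 3355.88 + 1108.26 = 13340.15.

13340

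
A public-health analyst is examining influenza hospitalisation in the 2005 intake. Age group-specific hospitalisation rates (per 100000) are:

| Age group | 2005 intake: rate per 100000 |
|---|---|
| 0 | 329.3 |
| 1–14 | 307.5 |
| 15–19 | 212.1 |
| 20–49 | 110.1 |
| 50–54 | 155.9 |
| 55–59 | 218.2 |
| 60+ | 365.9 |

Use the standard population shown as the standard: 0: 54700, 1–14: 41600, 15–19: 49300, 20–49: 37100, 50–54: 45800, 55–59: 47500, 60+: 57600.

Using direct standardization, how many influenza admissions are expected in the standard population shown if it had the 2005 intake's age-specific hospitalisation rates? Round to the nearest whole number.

Expected influenza admissions = Σ (standard pop × age-specific rate ÷ 100000)
= 54700×329.3/100000 + 41600×307.5/100000 + 49300×212.1/100000 + 37100×110.1/100000 + 45800×155.9/100000 + 47500×218.2/100000 + 57600×365.9/100000
= 180.13 + 127.92 + 104.57 + 40.85 + 71.40 + 103.64 + 210.76 = 839.27.

839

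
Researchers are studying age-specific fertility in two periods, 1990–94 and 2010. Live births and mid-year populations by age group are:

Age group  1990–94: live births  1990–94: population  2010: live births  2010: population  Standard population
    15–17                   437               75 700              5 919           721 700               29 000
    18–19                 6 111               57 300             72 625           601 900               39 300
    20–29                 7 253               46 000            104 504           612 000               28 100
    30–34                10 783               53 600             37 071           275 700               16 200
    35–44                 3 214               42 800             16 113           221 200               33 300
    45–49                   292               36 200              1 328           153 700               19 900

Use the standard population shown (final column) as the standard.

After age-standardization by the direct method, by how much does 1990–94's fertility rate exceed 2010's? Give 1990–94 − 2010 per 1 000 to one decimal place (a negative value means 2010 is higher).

Age-specific rates per 1 000 for 1990–94: 5.773, 106.649, 157.674, 201.175, 75.093, 8.066.
For 2010: 8.201, 120.660, 170.758, 134.461, 72.844, 8.640.
Standard total = 165 800; weights = 0.1749, 0.2370, 0.1695, 0.0977, 0.2008, 0.1200.
1990–94: 0.1749×5.773 + 0.2370×106.649 + 0.1695×157.674 + 0.0977×201.175 + 0.2008×75.093 + 0.1200×8.066 = 88.7185 per 1 000.
2010: 0.1749×8.201 + 0.2370×120.660 + 0.1695×170.758 + 0.0977×134.461 + 0.2008×72.844 + 0.1200×8.640 = 87.7803 per 1 000.
Difference = 88.7185 − 87.7803 = 0.9382.

0.9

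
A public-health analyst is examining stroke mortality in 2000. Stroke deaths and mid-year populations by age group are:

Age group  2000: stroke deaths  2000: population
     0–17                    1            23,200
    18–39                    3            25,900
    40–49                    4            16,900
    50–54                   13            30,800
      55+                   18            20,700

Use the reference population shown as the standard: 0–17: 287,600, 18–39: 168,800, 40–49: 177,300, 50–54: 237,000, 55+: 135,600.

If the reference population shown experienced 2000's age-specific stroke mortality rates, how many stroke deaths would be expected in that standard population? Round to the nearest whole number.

292

Age-specific rates per 100,000 for 2000: 4.31, 11.58, 23.67, 42.21, 86.96.
Expected stroke deaths = Σ (standard pop × age-specific rate ÷ 100,000)
= 287,600×4.31/100,000 + 168,800×11.58/100,000 + 177,300×23.67/100,000 + 237,000×42.21/100,000 + 135,600×86.96/100,000
= 12.40 + 19.55 + 41.96 + 100.03 + 117.91 = 291.86.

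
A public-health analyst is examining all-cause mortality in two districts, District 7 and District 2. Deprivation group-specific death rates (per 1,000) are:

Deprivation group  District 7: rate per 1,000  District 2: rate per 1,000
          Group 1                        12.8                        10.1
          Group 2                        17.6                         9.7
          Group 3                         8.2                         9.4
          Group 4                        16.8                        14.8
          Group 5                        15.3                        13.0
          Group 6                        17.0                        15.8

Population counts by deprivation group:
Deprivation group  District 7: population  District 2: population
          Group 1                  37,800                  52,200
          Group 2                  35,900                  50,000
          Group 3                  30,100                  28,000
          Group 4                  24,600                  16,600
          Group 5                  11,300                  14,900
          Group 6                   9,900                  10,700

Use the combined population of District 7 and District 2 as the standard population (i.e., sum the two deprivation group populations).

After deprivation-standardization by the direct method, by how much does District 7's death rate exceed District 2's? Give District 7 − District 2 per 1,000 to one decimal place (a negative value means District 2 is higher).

3.2

Combined standard total = 322,000; weights = 0.2795, 0.2668, 0.1804, 0.1280, 0.0814, 0.0640.
District 7: 0.2795×12.8 + 0.2668×17.6 + 0.1804×8.2 + 0.1280×16.8 + 0.0814×15.3 + 0.0640×17.0 = 14.2344 per 1,000.
District 2: 0.2795×10.1 + 0.2668×9.7 + 0.1804×9.4 + 0.1280×14.8 + 0.0814×13.0 + 0.0640×15.8 = 11.0690 per 1,000.
Difference = 14.2344 − 11.0690 = 3.1654.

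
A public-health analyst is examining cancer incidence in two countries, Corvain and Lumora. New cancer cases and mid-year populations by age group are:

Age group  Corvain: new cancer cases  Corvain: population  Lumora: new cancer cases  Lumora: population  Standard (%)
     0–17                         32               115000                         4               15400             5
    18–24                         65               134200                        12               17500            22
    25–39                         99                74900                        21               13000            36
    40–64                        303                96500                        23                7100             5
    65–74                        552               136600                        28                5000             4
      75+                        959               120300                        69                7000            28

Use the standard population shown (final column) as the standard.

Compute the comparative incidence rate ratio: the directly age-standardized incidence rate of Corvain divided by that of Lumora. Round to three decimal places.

0.809

Age-specific rates per 100000 for Corvain: 27.83, 48.44, 132.18, 313.99, 404.10, 797.17.
For Lumora: 25.97, 68.57, 161.54, 323.94, 560.00, 985.71.
Standard weights: 0.05, 0.22, 0.36, 0.05, 0.04, 0.28.
Corvain: 0.0500×27.83 + 0.2200×48.44 + 0.3600×132.18 + 0.0500×313.99 + 0.0400×404.10 + 0.2800×797.17 = 314.7026 per 100000.
Lumora: 0.0500×25.97 + 0.2200×68.57 + 0.3600×161.54 + 0.0500×323.94 + 0.0400×560.00 + 0.2800×985.71 = 389.1354 per 100000.
Ratio = 314.7026 ÷ 389.1354 = 0.80872.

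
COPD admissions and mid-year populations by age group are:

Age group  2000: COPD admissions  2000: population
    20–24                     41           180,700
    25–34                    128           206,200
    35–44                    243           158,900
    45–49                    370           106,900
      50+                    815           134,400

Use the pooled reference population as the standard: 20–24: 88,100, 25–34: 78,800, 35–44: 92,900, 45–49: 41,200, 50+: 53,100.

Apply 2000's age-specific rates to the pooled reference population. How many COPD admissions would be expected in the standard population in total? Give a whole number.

Age-specific rates per 10,000 for 2000: 2.27, 6.21, 15.29, 34.61, 60.64.
Expected COPD admissions = Σ (standard pop × age-specific rate ÷ 10,000)
= 88,100×2.27/10,000 + 78,800×6.21/10,000 + 92,900×15.29/10,000 + 41,200×34.61/10,000 + 53,100×60.64/10,000
= 19.99 + 48.92 + 142.07 + 142.60 + 322.00 = 675.57.

676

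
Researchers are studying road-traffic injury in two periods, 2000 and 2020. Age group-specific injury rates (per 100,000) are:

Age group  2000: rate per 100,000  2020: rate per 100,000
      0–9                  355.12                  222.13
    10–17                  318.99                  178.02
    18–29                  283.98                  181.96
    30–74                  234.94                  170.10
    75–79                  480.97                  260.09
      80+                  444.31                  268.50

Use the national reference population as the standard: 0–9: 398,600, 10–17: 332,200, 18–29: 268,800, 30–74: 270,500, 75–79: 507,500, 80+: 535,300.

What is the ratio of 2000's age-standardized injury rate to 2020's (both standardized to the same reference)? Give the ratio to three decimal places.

Standard total = 2,312,900; weights = 0.1723, 0.1436, 0.1162, 0.1170, 0.2194, 0.2314.
2000: 0.1723×355.12 + 0.1436×318.99 + 0.1162×283.98 + 0.1170×234.94 + 0.2194×480.97 + 0.2314×444.31 = 375.8640 per 100,000.
2020: 0.1723×222.13 + 0.1436×178.02 + 0.1162×181.96 + 0.1170×170.10 + 0.2194×260.09 + 0.2314×268.50 = 224.1022 per 100,000.
Ratio = 375.8640 ÷ 224.1022 = 1.67720.

1.677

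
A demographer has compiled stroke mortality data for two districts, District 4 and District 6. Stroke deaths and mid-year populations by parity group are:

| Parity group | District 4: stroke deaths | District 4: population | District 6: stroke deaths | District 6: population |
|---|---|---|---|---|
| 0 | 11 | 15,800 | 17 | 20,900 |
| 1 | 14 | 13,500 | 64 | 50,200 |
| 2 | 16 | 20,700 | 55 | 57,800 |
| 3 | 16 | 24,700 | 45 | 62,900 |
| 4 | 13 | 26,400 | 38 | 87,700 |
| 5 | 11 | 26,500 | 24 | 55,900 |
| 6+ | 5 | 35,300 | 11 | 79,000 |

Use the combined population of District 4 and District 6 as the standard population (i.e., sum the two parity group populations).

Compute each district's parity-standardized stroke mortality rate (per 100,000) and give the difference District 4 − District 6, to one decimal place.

-5.8

Parity-specific rates per 100,000 for District 4: 69.62, 103.70, 77.29, 64.78, 49.24, 41.51, 14.16.
For District 6: 81.34, 127.49, 95.16, 71.54, 43.33, 42.93, 13.92.
Combined standard total = 577,300; weights = 0.0636, 0.1103, 0.1360, 0.1517, 0.1976, 0.1427, 0.1980.
District 4: 0.0636×69.62 + 0.1103×103.70 + 0.1360×77.29 + 0.1517×64.78 + 0.1976×49.24 + 0.1427×41.51 + 0.1980×14.16 = 54.6701 per 100,000.
District 6: 0.0636×81.34 + 0.1103×127.49 + 0.1360×95.16 + 0.1517×71.54 + 0.1976×43.33 + 0.1427×42.93 + 0.1980×13.92 = 60.4820 per 100,000.
Difference = 54.6701 − 60.4820 = -5.8119.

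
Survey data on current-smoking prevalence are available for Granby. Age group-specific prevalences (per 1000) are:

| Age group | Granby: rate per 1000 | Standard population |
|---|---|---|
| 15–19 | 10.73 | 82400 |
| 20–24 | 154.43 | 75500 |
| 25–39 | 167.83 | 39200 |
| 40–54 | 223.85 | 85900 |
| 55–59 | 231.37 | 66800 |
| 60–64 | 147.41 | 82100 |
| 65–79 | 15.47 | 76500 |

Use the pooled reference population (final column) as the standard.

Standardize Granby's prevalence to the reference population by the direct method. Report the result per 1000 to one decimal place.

132.0

Standard total = 508400; weights = 0.1621, 0.1485, 0.0771, 0.1690, 0.1314, 0.1615, 0.1505.
Standardized rate: 0.1621×10.73 + 0.1485×154.43 + 0.0771×167.83 + 0.1690×223.85 + 0.1314×231.37 + 0.1615×147.41 + 0.1505×15.47 = 131.9681 per 1000.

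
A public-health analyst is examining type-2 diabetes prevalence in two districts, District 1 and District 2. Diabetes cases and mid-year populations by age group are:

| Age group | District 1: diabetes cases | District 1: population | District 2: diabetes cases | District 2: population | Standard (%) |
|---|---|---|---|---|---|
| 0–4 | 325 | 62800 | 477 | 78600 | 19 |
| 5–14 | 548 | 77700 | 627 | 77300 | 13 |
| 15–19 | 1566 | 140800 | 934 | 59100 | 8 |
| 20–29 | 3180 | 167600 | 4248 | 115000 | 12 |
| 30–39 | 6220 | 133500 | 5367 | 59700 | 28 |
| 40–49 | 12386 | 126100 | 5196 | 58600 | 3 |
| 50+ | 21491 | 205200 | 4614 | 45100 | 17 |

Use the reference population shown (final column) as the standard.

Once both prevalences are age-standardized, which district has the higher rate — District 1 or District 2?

Age-specific rates per 1000 for District 1: 5.175, 7.053, 11.122, 18.974, 46.592, 98.224, 104.732.
For District 2: 6.069, 8.111, 15.804, 36.939, 89.899, 88.669, 102.306.
Standard weights: 0.19, 0.13, 0.08, 0.12, 0.28, 0.03, 0.17.
District 1: 0.1900×5.175 + 0.1300×7.053 + 0.0800×11.122 + 0.1200×18.974 + 0.2800×46.592 + 0.0300×98.224 + 0.1700×104.732 = 38.8636 per 1000.
District 2: 0.1900×6.069 + 0.1300×8.111 + 0.0800×15.804 + 0.1200×36.939 + 0.2800×89.899 + 0.0300×88.669 + 0.1700×102.306 = 53.1285 per 1000.
The crude rates (50.03 vs 43.50) would put District 1 higher, but that reflects its age composition; once standardized to a common age structure, District 2 has the higher underlying rate.

District 2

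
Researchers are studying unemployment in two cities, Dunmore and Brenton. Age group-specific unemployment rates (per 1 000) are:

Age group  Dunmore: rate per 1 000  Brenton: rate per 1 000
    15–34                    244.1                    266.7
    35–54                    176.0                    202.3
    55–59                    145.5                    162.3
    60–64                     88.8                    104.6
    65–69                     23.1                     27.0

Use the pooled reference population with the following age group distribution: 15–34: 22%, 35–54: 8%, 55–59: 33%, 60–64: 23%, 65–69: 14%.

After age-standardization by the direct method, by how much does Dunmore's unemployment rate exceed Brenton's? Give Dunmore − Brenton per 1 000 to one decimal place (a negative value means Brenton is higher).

-16.8

Standard weights: 0.22, 0.08, 0.33, 0.23, 0.14.
Dunmore: 0.2200×244.1 + 0.0800×176.0 + 0.3300×145.5 + 0.2300×88.8 + 0.1400×23.1 = 139.4550 per 1 000.
Brenton: 0.2200×266.7 + 0.0800×202.3 + 0.3300×162.3 + 0.2300×104.6 + 0.1400×27.0 = 156.2550 per 1 000.
Difference = 139.4550 − 156.2550 = -16.8000.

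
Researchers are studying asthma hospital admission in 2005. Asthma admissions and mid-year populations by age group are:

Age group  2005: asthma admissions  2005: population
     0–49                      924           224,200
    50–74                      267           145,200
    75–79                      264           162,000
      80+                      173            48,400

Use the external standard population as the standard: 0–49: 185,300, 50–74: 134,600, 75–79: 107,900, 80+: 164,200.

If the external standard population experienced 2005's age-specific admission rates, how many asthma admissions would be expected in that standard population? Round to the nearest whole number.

Age-specific rates per 10,000 for 2005: 41.21, 18.39, 16.30, 35.74.
Expected asthma admissions = Σ (standard pop × age-specific rate ÷ 10,000)
= 185,300×41.21/10,000 + 134,600×18.39/10,000 + 107,900×16.30/10,000 + 164,200×35.74/10,000
= 763.68 + 247.51 + 175.84 + 586.91 = 1773.94.

1774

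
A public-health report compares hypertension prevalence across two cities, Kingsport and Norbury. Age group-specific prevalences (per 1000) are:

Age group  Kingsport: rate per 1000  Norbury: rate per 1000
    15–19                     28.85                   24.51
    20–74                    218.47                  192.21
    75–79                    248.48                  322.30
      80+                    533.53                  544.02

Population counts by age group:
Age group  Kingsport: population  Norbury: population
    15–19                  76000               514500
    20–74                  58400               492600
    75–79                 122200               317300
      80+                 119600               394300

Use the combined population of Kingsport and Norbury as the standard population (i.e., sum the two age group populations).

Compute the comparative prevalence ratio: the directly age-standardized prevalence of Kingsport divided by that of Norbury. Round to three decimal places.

0.962

Combined standard total = 2094900; weights = 0.2819, 0.2630, 0.2098, 0.2453.
Kingsport: 0.2819×28.85 + 0.2630×218.47 + 0.2098×248.48 + 0.2453×533.53 = 248.6042 per 1000.
Norbury: 0.2819×24.51 + 0.2630×192.21 + 0.2098×322.30 + 0.2453×544.02 = 258.5343 per 1000.
Ratio = 248.6042 ÷ 258.5343 = 0.96159.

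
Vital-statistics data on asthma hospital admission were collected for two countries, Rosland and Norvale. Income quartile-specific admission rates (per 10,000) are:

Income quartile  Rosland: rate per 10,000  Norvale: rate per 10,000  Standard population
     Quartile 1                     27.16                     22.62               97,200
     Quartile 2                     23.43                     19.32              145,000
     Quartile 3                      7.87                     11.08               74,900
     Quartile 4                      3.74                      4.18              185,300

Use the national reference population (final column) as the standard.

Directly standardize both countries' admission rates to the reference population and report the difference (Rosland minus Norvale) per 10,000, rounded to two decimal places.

1.42

Standard total = 502,400; weights = 0.1935, 0.2886, 0.1491, 0.3688.
Rosland: 0.1935×27.16 + 0.2886×23.43 + 0.1491×7.87 + 0.3688×3.74 = 14.5696 per 10,000.
Norvale: 0.1935×22.62 + 0.2886×19.32 + 0.1491×11.08 + 0.3688×4.18 = 13.1459 per 10,000.
Difference = 14.5696 − 13.1459 = 1.4237.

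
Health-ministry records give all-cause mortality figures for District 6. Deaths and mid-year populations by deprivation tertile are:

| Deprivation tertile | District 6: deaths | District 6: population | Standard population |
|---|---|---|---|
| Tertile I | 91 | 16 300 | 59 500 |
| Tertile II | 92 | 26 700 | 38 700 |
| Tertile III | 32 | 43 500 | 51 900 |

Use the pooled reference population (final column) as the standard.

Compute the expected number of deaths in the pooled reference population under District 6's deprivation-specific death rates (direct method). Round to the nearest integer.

Deprivation-specific rates per 100 000 for District 6: 558.28, 344.57, 73.56.
Expected deaths = Σ (standard pop × deprivation-specific rate ÷ 100 000)
= 59 500×558.28/100 000 + 38 700×344.57/100 000 + 51 900×73.56/100 000
= 332.18 + 133.35 + 38.18 = 503.71.

504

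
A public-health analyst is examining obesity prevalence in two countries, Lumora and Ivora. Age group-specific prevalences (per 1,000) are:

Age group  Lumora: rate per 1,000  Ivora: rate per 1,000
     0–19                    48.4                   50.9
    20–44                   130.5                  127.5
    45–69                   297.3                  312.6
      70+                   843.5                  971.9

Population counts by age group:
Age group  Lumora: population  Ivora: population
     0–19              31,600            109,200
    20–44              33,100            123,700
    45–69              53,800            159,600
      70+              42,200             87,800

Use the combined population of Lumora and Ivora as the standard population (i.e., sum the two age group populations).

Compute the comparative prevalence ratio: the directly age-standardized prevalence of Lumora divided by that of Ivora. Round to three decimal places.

0.910

Combined standard total = 641,000; weights = 0.2197, 0.2446, 0.3329, 0.2028.
Lumora: 0.2197×48.4 + 0.2446×130.5 + 0.3329×297.3 + 0.2028×843.5 = 312.5990 per 1,000.
Ivora: 0.2197×50.9 + 0.2446×127.5 + 0.3329×312.6 + 0.2028×971.9 = 343.5485 per 1,000.
Ratio = 312.5990 ÷ 343.5485 = 0.90991.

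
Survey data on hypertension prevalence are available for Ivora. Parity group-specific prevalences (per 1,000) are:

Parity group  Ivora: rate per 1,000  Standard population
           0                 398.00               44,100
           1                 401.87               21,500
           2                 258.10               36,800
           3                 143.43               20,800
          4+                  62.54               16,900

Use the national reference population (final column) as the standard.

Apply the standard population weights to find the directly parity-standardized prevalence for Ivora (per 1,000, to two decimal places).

Standard total = 140,100; weights = 0.3148, 0.1535, 0.2627, 0.1485, 0.1206.
Standardized rate: 0.3148×398.00 + 0.1535×401.87 + 0.2627×258.10 + 0.1485×143.43 + 0.1206×62.54 = 283.5857 per 1,000.

283.59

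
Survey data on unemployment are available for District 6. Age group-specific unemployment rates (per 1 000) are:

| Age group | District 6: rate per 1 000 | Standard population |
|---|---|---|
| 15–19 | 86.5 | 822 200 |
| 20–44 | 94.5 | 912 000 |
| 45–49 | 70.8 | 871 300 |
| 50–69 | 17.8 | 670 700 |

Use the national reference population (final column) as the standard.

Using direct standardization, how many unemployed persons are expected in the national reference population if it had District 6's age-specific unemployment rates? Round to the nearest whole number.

Expected unemployed persons = Σ (standard pop × age-specific rate ÷ 1 000)
= 822 200×86.5/1 000 + 912 000×94.5/1 000 + 871 300×70.8/1 000 + 670 700×17.8/1 000
= 71120.30 + 86184.00 + 61688.04 + 11938.46 = 230930.80.

230931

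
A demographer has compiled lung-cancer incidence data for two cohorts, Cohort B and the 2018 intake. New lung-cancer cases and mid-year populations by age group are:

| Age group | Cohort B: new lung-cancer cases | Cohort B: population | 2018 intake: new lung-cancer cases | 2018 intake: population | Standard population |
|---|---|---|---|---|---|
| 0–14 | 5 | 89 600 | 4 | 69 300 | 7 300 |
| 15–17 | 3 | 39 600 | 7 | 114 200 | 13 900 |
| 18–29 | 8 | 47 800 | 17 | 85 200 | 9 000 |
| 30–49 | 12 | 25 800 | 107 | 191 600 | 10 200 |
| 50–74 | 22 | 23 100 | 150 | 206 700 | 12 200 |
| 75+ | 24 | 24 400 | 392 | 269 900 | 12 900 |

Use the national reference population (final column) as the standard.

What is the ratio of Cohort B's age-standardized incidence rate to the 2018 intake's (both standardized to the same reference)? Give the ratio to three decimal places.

0.881

Age-specific rates per 100 000 for Cohort B: 5.58, 7.58, 16.74, 46.51, 95.24, 98.36.
For the 2018 intake: 5.77, 6.13, 19.95, 55.85, 72.57, 145.24.
Standard total = 65 500; weights = 0.1115, 0.2122, 0.1374, 0.1557, 0.1863, 0.1969.
Cohort B: 0.1115×5.58 + 0.2122×7.58 + 0.1374×16.74 + 0.1557×46.51 + 0.1863×95.24 + 0.1969×98.36 = 48.8831 per 100 000.
The 2018 intake: 0.1115×5.77 + 0.2122×6.13 + 0.1374×19.95 + 0.1557×55.85 + 0.1863×72.57 + 0.1969×145.24 = 55.5032 per 100 000.
Ratio = 48.8831 ÷ 55.5032 = 0.88073.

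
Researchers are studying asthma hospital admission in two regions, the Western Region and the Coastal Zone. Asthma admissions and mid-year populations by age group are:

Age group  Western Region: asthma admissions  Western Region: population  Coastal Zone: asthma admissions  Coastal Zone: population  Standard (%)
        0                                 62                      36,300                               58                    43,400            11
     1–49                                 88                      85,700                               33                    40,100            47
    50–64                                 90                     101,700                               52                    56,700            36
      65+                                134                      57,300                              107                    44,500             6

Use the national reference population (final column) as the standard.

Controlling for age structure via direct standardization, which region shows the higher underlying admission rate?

Age-specific rates per 10,000 for the Western Region: 17.08, 10.27, 8.85, 23.39.
For the Coastal Zone: 13.36, 8.23, 9.17, 24.04.
Standard weights: 0.11, 0.47, 0.36, 0.06.
The Western Region: 0.1100×17.08 + 0.4700×10.27 + 0.3600×8.85 + 0.0600×23.39 = 11.2939 per 10,000.
The Coastal Zone: 0.1100×13.36 + 0.4700×8.23 + 0.3600×9.17 + 0.0600×24.04 = 10.0822 per 10,000.
The crude rates (13.31 vs 13.54) would put the Coastal Zone higher, but that reflects its age composition; once standardized to a common age structure, the Western Region has the higher underlying rate.

Western Region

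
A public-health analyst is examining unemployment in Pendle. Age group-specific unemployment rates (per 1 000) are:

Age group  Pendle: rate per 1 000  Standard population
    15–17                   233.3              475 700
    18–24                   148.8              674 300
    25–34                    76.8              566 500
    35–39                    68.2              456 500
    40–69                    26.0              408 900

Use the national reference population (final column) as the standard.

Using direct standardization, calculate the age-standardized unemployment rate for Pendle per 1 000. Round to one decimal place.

114.9

Standard total = 2 581 900; weights = 0.1842, 0.2612, 0.2194, 0.1768, 0.1584.
Standardized rate: 0.1842×233.3 + 0.2612×148.8 + 0.2194×76.8 + 0.1768×68.2 + 0.1584×26.0 = 114.8722 per 1 000.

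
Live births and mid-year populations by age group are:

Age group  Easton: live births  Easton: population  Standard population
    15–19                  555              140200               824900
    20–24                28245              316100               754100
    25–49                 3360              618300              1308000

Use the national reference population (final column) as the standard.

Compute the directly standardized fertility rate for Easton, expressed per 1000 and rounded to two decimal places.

Age-specific rates per 1000 for Easton: 3.959, 89.355, 5.434.
Standard total = 2887000; weights = 0.2857, 0.2612, 0.4531.
Standardized rate: 0.2857×3.959 + 0.2612×89.355 + 0.4531×5.434 = 26.9331 per 1000.

26.93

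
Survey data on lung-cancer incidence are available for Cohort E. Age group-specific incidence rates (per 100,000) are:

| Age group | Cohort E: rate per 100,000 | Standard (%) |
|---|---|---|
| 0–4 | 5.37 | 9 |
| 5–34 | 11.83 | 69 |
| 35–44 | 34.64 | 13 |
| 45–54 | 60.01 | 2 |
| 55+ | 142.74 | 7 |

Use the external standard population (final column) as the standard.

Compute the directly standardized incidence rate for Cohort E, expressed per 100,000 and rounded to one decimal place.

Standard weights: 0.09, 0.69, 0.13, 0.02, 0.07.
Standardized rate: 0.0900×5.37 + 0.6900×11.83 + 0.1300×34.64 + 0.0200×60.01 + 0.0700×142.74 = 24.3412 per 100,000.

24.3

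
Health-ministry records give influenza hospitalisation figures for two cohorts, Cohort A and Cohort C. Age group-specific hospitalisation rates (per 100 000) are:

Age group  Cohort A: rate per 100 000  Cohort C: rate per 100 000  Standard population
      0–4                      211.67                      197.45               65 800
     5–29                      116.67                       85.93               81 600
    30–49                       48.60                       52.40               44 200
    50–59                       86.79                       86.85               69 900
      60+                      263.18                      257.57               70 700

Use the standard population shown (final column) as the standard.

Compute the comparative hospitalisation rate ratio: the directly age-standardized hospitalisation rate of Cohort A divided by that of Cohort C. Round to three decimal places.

Standard total = 332 200; weights = 0.1981, 0.2456, 0.1331, 0.2104, 0.2128.
Cohort A: 0.1981×211.67 + 0.2456×116.67 + 0.1331×48.60 + 0.2104×86.79 + 0.2128×263.18 = 151.3237 per 100 000.
Cohort C: 0.1981×197.45 + 0.2456×85.93 + 0.1331×52.40 + 0.2104×86.85 + 0.2128×257.57 = 140.2805 per 100 000.
Ratio = 151.3237 ÷ 140.2805 = 1.07872.

1.079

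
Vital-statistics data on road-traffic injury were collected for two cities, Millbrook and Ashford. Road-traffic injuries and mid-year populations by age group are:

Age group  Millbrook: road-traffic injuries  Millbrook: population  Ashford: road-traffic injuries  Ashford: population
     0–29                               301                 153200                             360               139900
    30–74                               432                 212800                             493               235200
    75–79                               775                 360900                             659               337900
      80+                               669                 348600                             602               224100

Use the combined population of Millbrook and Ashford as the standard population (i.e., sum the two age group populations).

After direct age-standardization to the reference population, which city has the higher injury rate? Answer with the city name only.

Age-specific rates per 100000 for Millbrook: 196.48, 203.01, 214.74, 191.91.
For Ashford: 257.33, 209.61, 195.03, 268.63.
Combined standard total = 2012600; weights = 0.1456, 0.2226, 0.3472, 0.2846.
Millbrook: 0.1456×196.48 + 0.2226×203.01 + 0.3472×214.74 + 0.2846×191.91 = 202.9724 per 100000.
Ashford: 0.1456×257.33 + 0.2226×209.61 + 0.3472×195.03 + 0.2846×268.63 = 228.2904 per 100000.

Ashford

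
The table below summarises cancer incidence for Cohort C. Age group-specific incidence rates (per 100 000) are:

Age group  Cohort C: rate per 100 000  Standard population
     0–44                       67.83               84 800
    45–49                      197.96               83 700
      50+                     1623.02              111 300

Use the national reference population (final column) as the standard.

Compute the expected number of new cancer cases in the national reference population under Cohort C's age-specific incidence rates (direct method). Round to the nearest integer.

2030

Expected new cancer cases = Σ (standard pop × age-specific rate ÷ 100 000)
= 84 800×67.83/100 000 + 83 700×197.96/100 000 + 111 300×1623.02/100 000
= 57.52 + 165.69 + 1806.42 = 2029.63.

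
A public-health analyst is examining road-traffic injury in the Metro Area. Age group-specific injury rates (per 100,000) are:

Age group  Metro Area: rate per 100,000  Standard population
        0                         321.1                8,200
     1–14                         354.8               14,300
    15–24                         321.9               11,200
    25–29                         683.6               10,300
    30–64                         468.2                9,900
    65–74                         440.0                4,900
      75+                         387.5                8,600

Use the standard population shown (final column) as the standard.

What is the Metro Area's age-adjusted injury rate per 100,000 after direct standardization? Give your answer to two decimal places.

Standard total = 67,400; weights = 0.1217, 0.2122, 0.1662, 0.1528, 0.1469, 0.0727, 0.1276.
Standardized rate: 0.1217×321.1 + 0.2122×354.8 + 0.1662×321.9 + 0.1528×683.6 + 0.1469×468.2 + 0.0727×440.0 + 0.1276×387.5 = 422.5030 per 100,000.

422.50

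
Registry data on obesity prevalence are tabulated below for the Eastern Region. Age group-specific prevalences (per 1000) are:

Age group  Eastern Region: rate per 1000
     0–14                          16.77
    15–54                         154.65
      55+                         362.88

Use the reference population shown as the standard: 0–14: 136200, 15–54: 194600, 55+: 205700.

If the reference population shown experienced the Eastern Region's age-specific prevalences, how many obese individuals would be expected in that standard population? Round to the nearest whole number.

107023

Expected obese individuals = Σ (standard pop × age-specific rate ÷ 1000)
= 136200×16.77/1000 + 194600×154.65/1000 + 205700×362.88/1000
= 2284.07 + 30094.89 + 74644.42 = 107023.38.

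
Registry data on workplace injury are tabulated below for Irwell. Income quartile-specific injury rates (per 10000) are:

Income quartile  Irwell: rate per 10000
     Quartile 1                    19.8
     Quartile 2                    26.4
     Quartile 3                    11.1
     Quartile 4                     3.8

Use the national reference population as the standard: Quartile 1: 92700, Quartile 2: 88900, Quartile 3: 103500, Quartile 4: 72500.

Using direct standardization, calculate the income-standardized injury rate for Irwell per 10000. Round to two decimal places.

15.68

Standard total = 357600; weights = 0.2592, 0.2486, 0.2894, 0.2027.
Standardized rate: 0.2592×19.8 + 0.2486×26.4 + 0.2894×11.1 + 0.2027×3.8 = 15.6789 per 10000.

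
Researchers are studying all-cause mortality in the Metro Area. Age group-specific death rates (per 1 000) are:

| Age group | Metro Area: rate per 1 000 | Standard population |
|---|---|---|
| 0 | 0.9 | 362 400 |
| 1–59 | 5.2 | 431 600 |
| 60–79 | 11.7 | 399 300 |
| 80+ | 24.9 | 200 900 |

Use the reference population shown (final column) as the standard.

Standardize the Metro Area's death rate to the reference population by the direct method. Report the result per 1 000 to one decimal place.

8.8

Standard total = 1 394 200; weights = 0.2599, 0.3096, 0.2864, 0.1441.
Standardized rate: 0.2599×0.9 + 0.3096×5.2 + 0.2864×11.7 + 0.1441×24.9 = 8.7826 per 1 000.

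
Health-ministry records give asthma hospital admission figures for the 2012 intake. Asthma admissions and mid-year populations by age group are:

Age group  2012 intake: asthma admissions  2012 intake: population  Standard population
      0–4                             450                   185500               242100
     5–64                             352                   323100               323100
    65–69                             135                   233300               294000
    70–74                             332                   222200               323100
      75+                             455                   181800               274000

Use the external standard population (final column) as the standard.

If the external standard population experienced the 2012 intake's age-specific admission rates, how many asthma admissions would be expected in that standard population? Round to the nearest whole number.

2278

Age-specific rates per 10000 for the 2012 intake: 24.26, 10.89, 5.79, 14.94, 25.03.
Expected asthma admissions = Σ (standard pop × age-specific rate ÷ 10000)
= 242100×24.26/10000 + 323100×10.89/10000 + 294000×5.79/10000 + 323100×14.94/10000 + 274000×25.03/10000
= 587.30 + 352.00 + 170.12 + 482.76 + 685.75 = 2277.94.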